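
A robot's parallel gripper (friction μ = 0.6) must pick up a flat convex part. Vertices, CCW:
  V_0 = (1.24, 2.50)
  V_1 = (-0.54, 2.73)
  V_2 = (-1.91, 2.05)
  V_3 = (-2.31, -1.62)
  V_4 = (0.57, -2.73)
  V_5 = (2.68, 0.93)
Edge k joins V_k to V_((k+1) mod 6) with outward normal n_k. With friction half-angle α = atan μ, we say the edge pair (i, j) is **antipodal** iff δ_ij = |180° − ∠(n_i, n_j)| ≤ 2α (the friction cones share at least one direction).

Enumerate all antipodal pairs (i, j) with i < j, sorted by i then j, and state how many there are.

α = atan 0.6 = 30.96°;  2α = 61.93°
n_0 = (+0.1281, +0.9918)
n_1 = (-0.4446, +0.8957)
n_2 = (-0.9941, +0.1084)
n_3 = (-0.3596, -0.9331)
n_4 = (+0.8663, -0.4994)
n_5 = (+0.7370, +0.6759)
  (0,1): δ = 146.24°  ·
  (0,2): δ = 88.86°  ·
  (0,3): δ = 13.71°  ✓
  (0,4): δ = 67.40°  ·
  (0,5): δ = 139.89°  ·
  (1,2): δ = 122.62°  ·
  (1,3): δ = 47.48°  ✓
  (1,4): δ = 33.64°  ✓
  (1,5): δ = 106.13°  ·
  (2,3): δ = 104.86°  ·
  (2,4): δ = 23.74°  ✓
  (2,5): δ = 48.75°  ✓
  (3,4): δ = 98.89°  ·
  (3,5): δ = 26.40°  ✓
  (4,5): δ = 107.51°  ·
antipodal pairs: 6

count = 6; pairs: (0,3), (1,3), (1,4), (2,4), (2,5), (3,5)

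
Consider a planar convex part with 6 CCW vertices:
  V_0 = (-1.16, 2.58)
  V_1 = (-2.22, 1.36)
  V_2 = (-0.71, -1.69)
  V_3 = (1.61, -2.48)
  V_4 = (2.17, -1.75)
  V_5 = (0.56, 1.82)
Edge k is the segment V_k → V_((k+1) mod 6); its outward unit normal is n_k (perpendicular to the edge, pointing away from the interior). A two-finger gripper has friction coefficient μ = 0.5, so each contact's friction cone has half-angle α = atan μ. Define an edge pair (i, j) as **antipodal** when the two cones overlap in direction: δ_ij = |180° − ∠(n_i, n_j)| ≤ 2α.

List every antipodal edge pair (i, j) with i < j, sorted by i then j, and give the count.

count = 5; pairs: (0,3), (1,4), (1,5), (2,4), (2,5)

α = atan 0.5 = 26.57°;  2α = 53.13°
n_0 = (-0.7549, +0.6559)
n_1 = (-0.8962, -0.4437)
n_2 = (-0.3223, -0.9466)
n_3 = (+0.7934, -0.6087)
n_4 = (+0.9116, +0.4111)
n_5 = (+0.4042, +0.9147)
  (0,1): δ = 112.67°  ·
  (0,2): δ = 67.82°  ·
  (0,3): δ = 3.49°  ✓
  (0,4): δ = 65.26°  ·
  (0,5): δ = 107.15°  ·
  (1,2): δ = 135.14°  ·
  (1,3): δ = 63.83°  ·
  (1,4): δ = 2.06°  ✓
  (1,5): δ = 39.82°  ✓
  (2,3): δ = 108.69°  ·
  (2,4): δ = 46.92°  ✓
  (2,5): δ = 5.03°  ✓
  (3,4): δ = 118.23°  ·
  (3,5): δ = 76.35°  ·
  (4,5): δ = 138.11°  ·
antipodal pairs: 5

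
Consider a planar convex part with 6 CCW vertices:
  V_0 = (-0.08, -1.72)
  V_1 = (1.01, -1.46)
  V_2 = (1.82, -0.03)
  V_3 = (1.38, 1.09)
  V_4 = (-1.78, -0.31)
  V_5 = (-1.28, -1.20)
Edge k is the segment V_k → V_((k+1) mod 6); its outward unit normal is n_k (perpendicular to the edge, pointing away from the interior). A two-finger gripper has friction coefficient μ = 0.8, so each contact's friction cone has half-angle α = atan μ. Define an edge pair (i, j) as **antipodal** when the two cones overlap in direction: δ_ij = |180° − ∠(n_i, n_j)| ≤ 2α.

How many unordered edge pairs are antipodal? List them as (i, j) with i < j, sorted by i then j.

count = 6; pairs: (0,3), (1,3), (1,4), (2,4), (2,5), (3,5)

α = atan 0.8 = 38.66°;  2α = 77.32°
n_0 = (+0.2320, -0.9727)
n_1 = (+0.8701, -0.4929)
n_2 = (+0.9308, +0.3657)
n_3 = (-0.4051, +0.9143)
n_4 = (-0.8718, -0.4898)
n_5 = (-0.3976, -0.9176)
  (0,1): δ = 132.94°  ·
  (0,2): δ = 81.97°  ·
  (0,3): δ = 10.48°  ✓
  (0,4): δ = 105.91°  ·
  (0,5): δ = 143.16°  ·
  (1,2): δ = 129.02°  ·
  (1,3): δ = 36.58°  ✓
  (1,4): δ = 58.86°  ✓
  (1,5): δ = 96.10°  ·
  (2,3): δ = 87.55°  ·
  (2,4): δ = 7.88°  ✓
  (2,5): δ = 45.12°  ✓
  (3,4): δ = 84.57°  ·
  (3,5): δ = 47.32°  ✓
  (4,5): δ = 142.76°  ·
antipodal pairs: 6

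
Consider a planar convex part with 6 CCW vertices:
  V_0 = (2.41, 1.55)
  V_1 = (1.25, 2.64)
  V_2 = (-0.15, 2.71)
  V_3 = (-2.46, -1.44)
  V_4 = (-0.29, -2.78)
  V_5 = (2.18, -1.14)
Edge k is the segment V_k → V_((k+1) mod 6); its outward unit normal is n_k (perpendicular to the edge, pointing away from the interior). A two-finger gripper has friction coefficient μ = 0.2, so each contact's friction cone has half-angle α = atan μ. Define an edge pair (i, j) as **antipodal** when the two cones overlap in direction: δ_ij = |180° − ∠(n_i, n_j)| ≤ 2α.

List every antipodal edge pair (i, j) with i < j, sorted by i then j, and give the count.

count = 1; pairs: (0,3)

α = atan 0.2 = 11.31°;  2α = 22.62°
n_0 = (+0.6848, +0.7288)
n_1 = (+0.0499, +0.9988)
n_2 = (-0.8738, +0.4864)
n_3 = (-0.5254, -0.8508)
n_4 = (+0.5531, -0.8331)
n_5 = (+0.9964, -0.0852)
  (0,1): δ = 139.64°  ·
  (0,2): δ = 75.88°  ·
  (0,3): δ = 11.52°  ✓
  (0,4): δ = 76.80°  ·
  (0,5): δ = 128.33°  ·
  (1,2): δ = 116.24°  ·
  (1,3): δ = 28.83°  ·
  (1,4): δ = 36.45°  ·
  (1,5): δ = 87.98°  ·
  (2,3): δ = 92.59°  ·
  (2,4): δ = 27.32°  ·
  (2,5): δ = 24.21°  ·
  (3,4): δ = 114.72°  ·
  (3,5): δ = 63.19°  ·
  (4,5): δ = 128.47°  ·
antipodal pairs: 1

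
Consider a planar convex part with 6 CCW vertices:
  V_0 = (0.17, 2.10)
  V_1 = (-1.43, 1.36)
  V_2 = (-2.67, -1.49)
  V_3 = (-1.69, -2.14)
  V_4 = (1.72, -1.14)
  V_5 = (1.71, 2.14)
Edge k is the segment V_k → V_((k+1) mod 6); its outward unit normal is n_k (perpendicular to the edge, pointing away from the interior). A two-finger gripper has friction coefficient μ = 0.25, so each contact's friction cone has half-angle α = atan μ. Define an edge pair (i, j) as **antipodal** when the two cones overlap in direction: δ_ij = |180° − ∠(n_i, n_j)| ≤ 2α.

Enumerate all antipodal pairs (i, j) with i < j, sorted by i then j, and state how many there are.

count = 3; pairs: (0,3), (1,4), (3,5)

α = atan 0.25 = 14.04°;  2α = 28.07°
n_0 = (-0.4198, +0.9076)
n_1 = (-0.9170, +0.3990)
n_2 = (-0.5527, -0.8334)
n_3 = (+0.2814, -0.9596)
n_4 = (+1.0000, +0.0030)
n_5 = (-0.0260, +0.9997)
  (0,1): δ = 138.33°  ·
  (0,2): δ = 58.38°  ·
  (0,3): δ = 8.48°  ✓
  (0,4): δ = 65.35°  ·
  (0,5): δ = 156.67°  ·
  (1,2): δ = 100.04°  ·
  (1,3): δ = 50.14°  ·
  (1,4): δ = 23.69°  ✓
  (1,5): δ = 115.00°  ·
  (2,3): δ = 130.10°  ·
  (2,4): δ = 56.27°  ·
  (2,5): δ = 35.04°  ·
  (3,4): δ = 106.17°  ·
  (3,5): δ = 14.86°  ✓
  (4,5): δ = 88.69°  ·
antipodal pairs: 3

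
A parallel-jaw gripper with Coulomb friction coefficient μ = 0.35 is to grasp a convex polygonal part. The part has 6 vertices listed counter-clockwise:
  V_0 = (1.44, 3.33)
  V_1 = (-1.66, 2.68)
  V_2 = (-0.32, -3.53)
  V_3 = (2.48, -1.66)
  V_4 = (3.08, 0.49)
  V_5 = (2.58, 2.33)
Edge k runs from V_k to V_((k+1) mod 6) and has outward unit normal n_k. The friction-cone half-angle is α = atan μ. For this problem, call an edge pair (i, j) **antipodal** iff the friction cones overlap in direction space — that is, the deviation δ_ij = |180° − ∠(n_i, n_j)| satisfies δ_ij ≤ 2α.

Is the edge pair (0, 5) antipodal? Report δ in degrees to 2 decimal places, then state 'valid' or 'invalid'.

δ = 126.90°, invalid

α = atan 0.35 = 19.29°;  2α = 38.58°
edge 0: e_0 = (-3.10, -0.65);  n_0 = (-0.2052, +0.9787)
edge 5: e_5 = (-1.14, +1.00);  n_5 = (+0.6594, +0.7518)
∠(n_0, n_5) = 53.10°
δ = |180° − 53.10°| = 126.90°
126.90° > 2α = 38.58°  →  invalid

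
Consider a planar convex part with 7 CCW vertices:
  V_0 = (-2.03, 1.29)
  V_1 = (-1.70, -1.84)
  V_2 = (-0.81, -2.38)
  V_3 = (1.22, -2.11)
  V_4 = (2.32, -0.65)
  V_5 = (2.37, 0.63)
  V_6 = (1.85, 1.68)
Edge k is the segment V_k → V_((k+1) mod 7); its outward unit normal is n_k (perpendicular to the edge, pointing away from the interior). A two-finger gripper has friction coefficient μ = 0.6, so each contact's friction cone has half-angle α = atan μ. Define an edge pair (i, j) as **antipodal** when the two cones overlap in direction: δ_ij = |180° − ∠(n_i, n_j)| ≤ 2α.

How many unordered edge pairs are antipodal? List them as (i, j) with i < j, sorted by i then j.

α = atan 0.6 = 30.96°;  2α = 61.93°
n_0 = (-0.9945, -0.1049)
n_1 = (-0.5187, -0.8549)
n_2 = (+0.1318, -0.9913)
n_3 = (+0.7987, -0.6017)
n_4 = (+0.9992, -0.0390)
n_5 = (+0.8961, +0.4438)
n_6 = (-0.1000, +0.9950)
  (0,1): δ = 127.27°  ·
  (0,2): δ = 88.44°  ·
  (0,3): δ = 43.01°  ✓
  (0,4): δ = 8.26°  ✓
  (0,5): δ = 20.33°  ✓
  (0,6): δ = 89.72°  ·
  (1,2): δ = 141.18°  ·
  (1,3): δ = 95.75°  ·
  (1,4): δ = 60.99°  ✓
  (1,5): δ = 32.41°  ✓
  (1,6): δ = 36.99°  ✓
  (2,3): δ = 134.57°  ·
  (2,4): δ = 99.81°  ·
  (2,5): δ = 71.23°  ·
  (2,6): δ = 1.84°  ✓
  (3,4): δ = 145.24°  ·
  (3,5): δ = 116.66°  ·
  (3,6): δ = 47.26°  ✓
  (4,5): δ = 151.42°  ·
  (4,6): δ = 82.02°  ·
  (5,6): δ = 110.61°  ·
antipodal pairs: 8

count = 8; pairs: (0,3), (0,4), (0,5), (1,4), (1,5), (1,6), (2,6), (3,6)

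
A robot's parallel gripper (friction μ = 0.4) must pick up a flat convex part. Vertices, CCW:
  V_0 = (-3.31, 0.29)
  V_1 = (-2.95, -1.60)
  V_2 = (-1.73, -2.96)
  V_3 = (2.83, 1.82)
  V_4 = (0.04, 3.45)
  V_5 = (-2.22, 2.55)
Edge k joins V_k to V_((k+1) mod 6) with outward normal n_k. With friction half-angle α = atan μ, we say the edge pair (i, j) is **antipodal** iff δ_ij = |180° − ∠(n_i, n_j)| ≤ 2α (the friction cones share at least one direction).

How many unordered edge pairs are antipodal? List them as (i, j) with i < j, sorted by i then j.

α = atan 0.4 = 21.80°;  2α = 43.60°
n_0 = (-0.9823, -0.1871)
n_1 = (-0.7444, -0.6678)
n_2 = (+0.7236, -0.6903)
n_3 = (+0.5044, +0.8634)
n_4 = (-0.3700, +0.9290)
n_5 = (-0.9007, +0.4344)
  (0,1): δ = 148.89°  ·
  (0,2): δ = 54.43°  ·
  (0,3): δ = 48.92°  ·
  (0,4): δ = 100.93°  ·
  (0,5): δ = 143.47°  ·
  (1,2): δ = 85.54°  ·
  (1,3): δ = 17.81°  ✓
  (1,4): δ = 69.82°  ·
  (1,5): δ = 112.36°  ·
  (2,3): δ = 76.64°  ·
  (2,4): δ = 24.64°  ✓
  (2,5): δ = 17.90°  ✓
  (3,4): δ = 127.99°  ·
  (3,5): δ = 85.45°  ·
  (4,5): δ = 137.46°  ·
antipodal pairs: 3

count = 3; pairs: (1,3), (2,4), (2,5)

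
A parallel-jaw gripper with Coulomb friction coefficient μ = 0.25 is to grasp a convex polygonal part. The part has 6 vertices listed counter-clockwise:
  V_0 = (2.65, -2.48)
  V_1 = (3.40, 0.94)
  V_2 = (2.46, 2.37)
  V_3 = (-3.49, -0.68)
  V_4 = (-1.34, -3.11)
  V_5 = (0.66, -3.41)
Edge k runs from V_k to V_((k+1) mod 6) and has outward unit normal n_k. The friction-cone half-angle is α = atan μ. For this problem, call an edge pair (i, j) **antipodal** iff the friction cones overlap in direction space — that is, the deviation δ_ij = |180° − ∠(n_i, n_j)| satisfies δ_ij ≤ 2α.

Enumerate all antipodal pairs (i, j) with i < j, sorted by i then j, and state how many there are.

α = atan 0.25 = 14.04°;  2α = 28.07°
n_0 = (+0.9768, -0.2142)
n_1 = (+0.8356, +0.5493)
n_2 = (-0.4562, +0.8899)
n_3 = (-0.7489, -0.6626)
n_4 = (-0.1483, -0.9889)
n_5 = (+0.4234, -0.9060)
  (0,1): δ = 134.31°  ·
  (0,2): δ = 50.49°  ·
  (0,3): δ = 53.87°  ·
  (0,4): δ = 93.84°  ·
  (0,5): δ = 127.42°  ·
  (1,2): δ = 96.18°  ·
  (1,3): δ = 8.18°  ✓
  (1,4): δ = 48.15°  ·
  (1,5): δ = 81.73°  ·
  (2,3): δ = 75.64°  ·
  (2,4): δ = 35.67°  ·
  (2,5): δ = 2.09°  ✓
  (3,4): δ = 140.03°  ·
  (3,5): δ = 106.45°  ·
  (4,5): δ = 146.42°  ·
antipodal pairs: 2

count = 2; pairs: (1,3), (2,5)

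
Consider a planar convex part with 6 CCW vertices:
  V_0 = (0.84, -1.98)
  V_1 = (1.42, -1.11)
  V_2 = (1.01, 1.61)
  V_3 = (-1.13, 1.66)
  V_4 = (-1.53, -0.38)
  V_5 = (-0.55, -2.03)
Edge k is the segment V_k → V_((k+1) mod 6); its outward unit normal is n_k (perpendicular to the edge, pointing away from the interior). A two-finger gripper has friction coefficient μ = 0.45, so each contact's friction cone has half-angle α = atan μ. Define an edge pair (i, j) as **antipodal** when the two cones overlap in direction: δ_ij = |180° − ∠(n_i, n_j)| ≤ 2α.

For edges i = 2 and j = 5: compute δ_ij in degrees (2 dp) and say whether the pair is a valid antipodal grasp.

δ = 3.40°, valid

α = atan 0.45 = 24.23°;  2α = 48.46°
edge 2: e_2 = (-2.14, +0.05);  n_2 = (+0.0234, +0.9997)
edge 5: e_5 = (+1.39, +0.05);  n_5 = (+0.0359, -0.9994)
∠(n_2, n_5) = 176.60°
δ = |180° − 176.60°| = 3.40°
3.40° ≤ 2α = 48.46°  →  valid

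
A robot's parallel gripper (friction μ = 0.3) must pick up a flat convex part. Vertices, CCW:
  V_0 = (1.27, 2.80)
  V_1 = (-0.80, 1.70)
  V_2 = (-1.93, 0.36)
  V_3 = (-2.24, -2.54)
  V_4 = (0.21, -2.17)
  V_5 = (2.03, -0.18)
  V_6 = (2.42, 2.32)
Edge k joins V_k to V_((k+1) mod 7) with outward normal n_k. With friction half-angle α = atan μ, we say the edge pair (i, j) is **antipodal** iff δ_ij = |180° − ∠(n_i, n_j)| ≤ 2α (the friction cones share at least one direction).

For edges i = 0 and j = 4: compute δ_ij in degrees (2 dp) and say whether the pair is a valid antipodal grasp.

δ = 19.57°, valid

α = atan 0.3 = 16.70°;  2α = 33.40°
edge 0: e_0 = (-2.07, -1.10);  n_0 = (-0.4693, +0.8831)
edge 4: e_4 = (+1.82, +1.99);  n_4 = (+0.7379, -0.6749)
∠(n_0, n_4) = 160.43°
δ = |180° − 160.43°| = 19.57°
19.57° ≤ 2α = 33.40°  →  valid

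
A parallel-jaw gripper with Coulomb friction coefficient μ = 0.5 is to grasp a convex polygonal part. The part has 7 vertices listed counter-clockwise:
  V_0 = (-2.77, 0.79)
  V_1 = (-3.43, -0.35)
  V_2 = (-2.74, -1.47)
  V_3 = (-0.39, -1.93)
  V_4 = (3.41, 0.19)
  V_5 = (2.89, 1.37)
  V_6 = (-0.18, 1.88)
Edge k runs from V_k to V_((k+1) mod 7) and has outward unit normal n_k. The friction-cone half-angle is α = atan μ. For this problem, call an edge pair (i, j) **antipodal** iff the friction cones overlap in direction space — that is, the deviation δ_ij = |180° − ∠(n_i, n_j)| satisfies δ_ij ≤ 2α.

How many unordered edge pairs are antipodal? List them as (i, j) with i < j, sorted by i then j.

count = 7; pairs: (0,3), (1,4), (1,5), (2,5), (2,6), (3,5), (3,6)

α = atan 0.5 = 26.57°;  2α = 53.13°
n_0 = (-0.8654, +0.5010)
n_1 = (-0.8514, -0.5245)
n_2 = (-0.1921, -0.9814)
n_3 = (+0.4872, -0.8733)
n_4 = (+0.9151, +0.4033)
n_5 = (+0.1639, +0.9865)
n_6 = (-0.3879, +0.9217)
  (0,1): δ = 118.30°  ·
  (0,2): δ = 71.01°  ·
  (0,3): δ = 30.77°  ✓
  (0,4): δ = 53.85°  ·
  (0,5): δ = 110.64°  ·
  (0,6): δ = 142.89°  ·
  (1,2): δ = 132.71°  ·
  (1,3): δ = 92.48°  ·
  (1,4): δ = 7.85°  ✓
  (1,5): δ = 48.93°  ✓
  (1,6): δ = 81.19°  ·
  (2,3): δ = 139.77°  ·
  (2,4): δ = 55.14°  ·
  (2,5): δ = 1.64°  ✓
  (2,6): δ = 33.90°  ✓
  (3,4): δ = 95.37°  ·
  (3,5): δ = 38.59°  ✓
  (3,6): δ = 6.33°  ✓
  (4,5): δ = 123.21°  ·
  (4,6): δ = 90.96°  ·
  (5,6): δ = 147.74°  ·
antipodal pairs: 7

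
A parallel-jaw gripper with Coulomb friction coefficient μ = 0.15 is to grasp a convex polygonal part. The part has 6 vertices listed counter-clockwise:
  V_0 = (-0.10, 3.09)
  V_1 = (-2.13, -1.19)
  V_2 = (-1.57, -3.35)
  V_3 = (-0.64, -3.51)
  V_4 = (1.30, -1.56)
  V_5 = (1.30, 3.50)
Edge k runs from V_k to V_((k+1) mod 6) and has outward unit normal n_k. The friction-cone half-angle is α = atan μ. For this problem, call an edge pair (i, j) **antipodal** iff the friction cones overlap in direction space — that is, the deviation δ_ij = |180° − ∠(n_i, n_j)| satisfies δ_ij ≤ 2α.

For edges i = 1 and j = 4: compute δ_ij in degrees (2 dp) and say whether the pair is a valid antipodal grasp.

α = atan 0.15 = 8.53°;  2α = 17.06°
edge 1: e_1 = (+0.56, -2.16);  n_1 = (-0.9680, -0.2510)
edge 4: e_4 = (+0.00, +5.06);  n_4 = (+1.0000, -0.0000)
∠(n_1, n_4) = 165.47°
δ = |180° − 165.47°| = 14.53°
14.53° ≤ 2α = 17.06°  →  valid

δ = 14.53°, valid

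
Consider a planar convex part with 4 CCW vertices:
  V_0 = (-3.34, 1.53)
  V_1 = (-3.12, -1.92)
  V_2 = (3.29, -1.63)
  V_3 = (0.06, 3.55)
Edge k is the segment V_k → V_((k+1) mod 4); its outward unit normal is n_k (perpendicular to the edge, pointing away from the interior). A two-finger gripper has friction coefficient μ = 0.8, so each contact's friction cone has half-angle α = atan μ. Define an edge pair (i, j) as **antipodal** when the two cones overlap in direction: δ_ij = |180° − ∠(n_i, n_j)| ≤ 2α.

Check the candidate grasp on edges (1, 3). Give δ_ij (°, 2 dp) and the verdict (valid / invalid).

α = atan 0.8 = 38.66°;  2α = 77.32°
edge 1: e_1 = (+6.41, +0.29);  n_1 = (+0.0452, -0.9990)
edge 3: e_3 = (-3.40, -2.02);  n_3 = (-0.5108, +0.8597)
∠(n_1, n_3) = 151.88°
δ = |180° − 151.88°| = 28.12°
28.12° ≤ 2α = 77.32°  →  valid

δ = 28.12°, valid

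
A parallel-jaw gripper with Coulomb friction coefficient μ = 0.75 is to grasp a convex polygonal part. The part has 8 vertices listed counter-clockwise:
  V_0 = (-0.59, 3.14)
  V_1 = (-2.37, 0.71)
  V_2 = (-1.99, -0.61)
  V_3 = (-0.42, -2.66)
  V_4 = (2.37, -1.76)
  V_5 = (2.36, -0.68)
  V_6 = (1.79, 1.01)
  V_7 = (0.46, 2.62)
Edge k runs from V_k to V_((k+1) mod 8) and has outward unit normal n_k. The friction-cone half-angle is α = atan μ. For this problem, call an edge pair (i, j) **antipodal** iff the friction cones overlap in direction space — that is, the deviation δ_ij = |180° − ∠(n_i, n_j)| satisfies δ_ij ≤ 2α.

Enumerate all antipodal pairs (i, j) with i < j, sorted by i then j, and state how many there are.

count = 13; pairs: (0,3), (0,4), (0,5), (1,4), (1,5), (1,6), (1,7), (2,4), (2,5), (2,6), (2,7), (3,6), (3,7)

α = atan 0.75 = 36.87°;  2α = 73.74°
n_0 = (-0.8067, +0.5909)
n_1 = (-0.9610, -0.2766)
n_2 = (-0.7939, -0.6080)
n_3 = (+0.3070, -0.9517)
n_4 = (+1.0000, +0.0093)
n_5 = (+0.9476, +0.3196)
n_6 = (+0.7710, +0.6369)
n_7 = (+0.4438, +0.8961)
  (0,1): δ = 127.72°  ·
  (0,2): δ = 106.33°  ·
  (0,3): δ = 35.90°  ✓
  (0,4): δ = 36.75°  ✓
  (0,5): δ = 54.86°  ✓
  (0,6): δ = 75.78°  ·
  (0,7): δ = 99.88°  ·
  (1,2): δ = 158.61°  ·
  (1,3): δ = 88.18°  ·
  (1,4): δ = 15.53°  ✓
  (1,5): δ = 2.58°  ✓
  (1,6): δ = 23.50°  ✓
  (1,7): δ = 47.59°  ✓
  (2,3): δ = 109.57°  ·
  (2,4): δ = 36.92°  ✓
  (2,5): δ = 18.81°  ✓
  (2,6): δ = 2.11°  ✓
  (2,7): δ = 26.21°  ✓
  (3,4): δ = 107.35°  ·
  (3,5): δ = 89.24°  ·
  (3,6): δ = 68.32°  ✓
  (3,7): δ = 44.23°  ✓
  (4,5): δ = 161.89°  ·
  (4,6): δ = 140.97°  ·
  (4,7): δ = 116.88°  ·
  (5,6): δ = 159.08°  ·
  (5,7): δ = 134.98°  ·
  (6,7): δ = 155.91°  ·
antipodal pairs: 13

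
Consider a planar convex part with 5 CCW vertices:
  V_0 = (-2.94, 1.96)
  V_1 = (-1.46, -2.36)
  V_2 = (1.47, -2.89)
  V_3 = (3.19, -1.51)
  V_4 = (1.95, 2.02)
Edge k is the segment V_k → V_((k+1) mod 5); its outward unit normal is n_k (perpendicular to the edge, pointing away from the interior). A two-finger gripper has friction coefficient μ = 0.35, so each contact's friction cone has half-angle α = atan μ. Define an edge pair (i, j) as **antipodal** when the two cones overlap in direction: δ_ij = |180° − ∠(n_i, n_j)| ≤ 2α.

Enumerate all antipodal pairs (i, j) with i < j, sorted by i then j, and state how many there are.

count = 3; pairs: (0,3), (1,4), (2,4)

α = atan 0.35 = 19.29°;  2α = 38.58°
n_0 = (-0.9460, -0.3241)
n_1 = (-0.1780, -0.9840)
n_2 = (+0.6258, -0.7800)
n_3 = (+0.9435, +0.3314)
n_4 = (-0.0123, +0.9999)
  (0,1): δ = 119.16°  ·
  (0,2): δ = 70.17°  ·
  (0,3): δ = 0.44°  ✓
  (0,4): δ = 71.79°  ·
  (1,2): δ = 131.01°  ·
  (1,3): δ = 60.39°  ·
  (1,4): δ = 10.96°  ✓
  (2,3): δ = 109.39°  ·
  (2,4): δ = 38.04°  ✓
  (3,4): δ = 108.65°  ·
antipodal pairs: 3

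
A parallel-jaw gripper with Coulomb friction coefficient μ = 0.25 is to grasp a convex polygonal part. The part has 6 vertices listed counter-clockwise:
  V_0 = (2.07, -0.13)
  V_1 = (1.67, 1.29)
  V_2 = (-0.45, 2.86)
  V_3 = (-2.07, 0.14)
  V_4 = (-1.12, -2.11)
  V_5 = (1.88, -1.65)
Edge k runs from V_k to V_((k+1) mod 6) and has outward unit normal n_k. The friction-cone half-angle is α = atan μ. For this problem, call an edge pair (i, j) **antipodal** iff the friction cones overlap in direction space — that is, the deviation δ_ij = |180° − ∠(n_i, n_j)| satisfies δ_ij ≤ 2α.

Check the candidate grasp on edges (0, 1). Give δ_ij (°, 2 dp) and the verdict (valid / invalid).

α = atan 0.25 = 14.04°;  2α = 28.07°
edge 0: e_0 = (-0.40, +1.42);  n_0 = (+0.9625, +0.2711)
edge 1: e_1 = (-2.12, +1.57);  n_1 = (+0.5951, +0.8036)
∠(n_0, n_1) = 37.75°
δ = |180° − 37.75°| = 142.25°
142.25° > 2α = 28.07°  →  invalid

δ = 142.25°, invalid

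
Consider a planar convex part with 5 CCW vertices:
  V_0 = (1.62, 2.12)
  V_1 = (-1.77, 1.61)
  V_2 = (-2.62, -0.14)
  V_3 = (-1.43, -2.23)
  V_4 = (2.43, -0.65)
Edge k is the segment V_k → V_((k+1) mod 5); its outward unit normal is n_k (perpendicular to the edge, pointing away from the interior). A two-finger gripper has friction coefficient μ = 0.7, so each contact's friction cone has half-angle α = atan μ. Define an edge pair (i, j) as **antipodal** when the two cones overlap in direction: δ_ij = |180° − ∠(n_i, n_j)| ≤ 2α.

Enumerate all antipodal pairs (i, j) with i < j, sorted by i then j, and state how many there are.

α = atan 0.7 = 34.99°;  2α = 69.98°
n_0 = (-0.1488, +0.9889)
n_1 = (-0.8995, +0.4369)
n_2 = (-0.8690, -0.4948)
n_3 = (+0.3788, -0.9255)
n_4 = (+0.9598, +0.2807)
  (0,1): δ = 124.46°  ·
  (0,2): δ = 68.90°  ✓
  (0,3): δ = 13.71°  ✓
  (0,4): δ = 97.74°  ·
  (1,2): δ = 124.44°  ·
  (1,3): δ = 41.83°  ✓
  (1,4): δ = 42.21°  ✓
  (2,3): δ = 97.40°  ·
  (2,4): δ = 13.36°  ✓
  (3,4): δ = 95.96°  ·
antipodal pairs: 5

count = 5; pairs: (0,2), (0,3), (1,3), (1,4), (2,4)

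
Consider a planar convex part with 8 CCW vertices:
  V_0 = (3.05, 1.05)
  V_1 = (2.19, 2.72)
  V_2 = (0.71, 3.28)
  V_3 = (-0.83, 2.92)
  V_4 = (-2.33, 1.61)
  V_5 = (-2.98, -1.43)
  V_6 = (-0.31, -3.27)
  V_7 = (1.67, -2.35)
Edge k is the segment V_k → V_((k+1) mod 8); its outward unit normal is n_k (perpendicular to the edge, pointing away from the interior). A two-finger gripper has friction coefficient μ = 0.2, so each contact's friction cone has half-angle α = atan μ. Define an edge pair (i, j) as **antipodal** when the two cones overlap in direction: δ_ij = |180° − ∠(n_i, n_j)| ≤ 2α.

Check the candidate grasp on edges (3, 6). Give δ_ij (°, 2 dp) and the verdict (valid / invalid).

δ = 16.21°, valid

α = atan 0.2 = 11.31°;  2α = 22.62°
edge 3: e_3 = (-1.50, -1.31);  n_3 = (-0.6578, +0.7532)
edge 6: e_6 = (+1.98, +0.92);  n_6 = (+0.4214, -0.9069)
∠(n_3, n_6) = 163.79°
δ = |180° − 163.79°| = 16.21°
16.21° ≤ 2α = 22.62°  →  valid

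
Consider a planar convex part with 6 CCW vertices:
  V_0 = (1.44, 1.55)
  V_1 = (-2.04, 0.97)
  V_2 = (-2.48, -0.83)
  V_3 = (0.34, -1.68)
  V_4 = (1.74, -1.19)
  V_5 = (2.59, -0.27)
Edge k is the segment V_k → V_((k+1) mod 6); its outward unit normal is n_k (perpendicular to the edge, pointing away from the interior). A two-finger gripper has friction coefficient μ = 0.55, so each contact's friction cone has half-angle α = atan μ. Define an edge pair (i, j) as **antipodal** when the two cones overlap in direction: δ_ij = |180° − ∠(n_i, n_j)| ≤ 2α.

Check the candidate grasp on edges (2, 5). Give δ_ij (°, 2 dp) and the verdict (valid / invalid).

α = atan 0.55 = 28.81°;  2α = 57.62°
edge 2: e_2 = (+2.82, -0.85);  n_2 = (-0.2886, -0.9575)
edge 5: e_5 = (-1.15, +1.82);  n_5 = (+0.8454, +0.5342)
∠(n_2, n_5) = 139.06°
δ = |180° − 139.06°| = 40.94°
40.94° ≤ 2α = 57.62°  →  valid

δ = 40.94°, valid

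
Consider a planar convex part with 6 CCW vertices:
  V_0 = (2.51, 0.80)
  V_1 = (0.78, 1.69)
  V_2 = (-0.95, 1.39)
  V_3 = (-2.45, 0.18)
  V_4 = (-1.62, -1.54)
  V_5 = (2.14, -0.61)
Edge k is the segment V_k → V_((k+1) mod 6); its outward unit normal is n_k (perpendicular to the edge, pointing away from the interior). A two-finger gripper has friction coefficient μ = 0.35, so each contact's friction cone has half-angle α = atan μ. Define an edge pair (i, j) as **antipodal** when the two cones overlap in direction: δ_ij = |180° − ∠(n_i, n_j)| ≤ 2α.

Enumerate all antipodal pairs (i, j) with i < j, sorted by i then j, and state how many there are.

count = 4; pairs: (0,3), (1,4), (2,4), (2,5)

α = atan 0.35 = 19.29°;  2α = 38.58°
n_0 = (+0.4575, +0.8892)
n_1 = (-0.1709, +0.9853)
n_2 = (-0.6279, +0.7783)
n_3 = (-0.9006, -0.4346)
n_4 = (+0.2401, -0.9707)
n_5 = (+0.9673, -0.2538)
  (0,1): δ = 142.94°  ·
  (0,2): δ = 113.88°  ·
  (0,3): δ = 37.02°  ✓
  (0,4): δ = 41.12°  ·
  (0,5): δ = 102.52°  ·
  (1,2): δ = 150.95°  ·
  (1,3): δ = 74.08°  ·
  (1,4): δ = 4.05°  ✓
  (1,5): δ = 65.46°  ·
  (2,3): δ = 103.13°  ·
  (2,4): δ = 25.00°  ✓
  (2,5): δ = 36.40°  ✓
  (3,4): δ = 101.87°  ·
  (3,5): δ = 40.46°  ·
  (4,5): δ = 118.60°  ·
antipodal pairs: 4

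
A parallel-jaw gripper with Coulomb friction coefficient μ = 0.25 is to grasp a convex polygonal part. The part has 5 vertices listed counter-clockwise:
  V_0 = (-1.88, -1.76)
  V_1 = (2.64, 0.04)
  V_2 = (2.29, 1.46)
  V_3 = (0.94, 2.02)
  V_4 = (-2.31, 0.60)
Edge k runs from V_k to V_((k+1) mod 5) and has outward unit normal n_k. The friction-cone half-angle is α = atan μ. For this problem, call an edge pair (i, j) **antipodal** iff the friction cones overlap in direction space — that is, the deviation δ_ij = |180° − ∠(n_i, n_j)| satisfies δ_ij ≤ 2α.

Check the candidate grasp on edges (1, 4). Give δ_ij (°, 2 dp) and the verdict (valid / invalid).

δ = 3.52°, valid

α = atan 0.25 = 14.04°;  2α = 28.07°
edge 1: e_1 = (-0.35, +1.42);  n_1 = (+0.9709, +0.2393)
edge 4: e_4 = (+0.43, -2.36);  n_4 = (-0.9838, -0.1793)
∠(n_1, n_4) = 176.48°
δ = |180° − 176.48°| = 3.52°
3.52° ≤ 2α = 28.07°  →  valid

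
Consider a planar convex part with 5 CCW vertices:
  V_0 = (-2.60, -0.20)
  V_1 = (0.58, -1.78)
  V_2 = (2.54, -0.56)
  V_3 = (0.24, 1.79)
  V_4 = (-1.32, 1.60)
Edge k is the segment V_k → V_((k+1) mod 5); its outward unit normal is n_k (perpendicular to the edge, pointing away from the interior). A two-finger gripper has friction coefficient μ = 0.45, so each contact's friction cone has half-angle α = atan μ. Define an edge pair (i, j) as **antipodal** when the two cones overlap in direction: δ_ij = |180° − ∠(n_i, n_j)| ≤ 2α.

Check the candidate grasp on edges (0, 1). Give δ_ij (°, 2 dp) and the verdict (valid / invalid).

δ = 121.68°, invalid

α = atan 0.45 = 24.23°;  2α = 48.46°
edge 0: e_0 = (+3.18, -1.58);  n_0 = (-0.4450, -0.8956)
edge 1: e_1 = (+1.96, +1.22);  n_1 = (+0.5284, -0.8490)
∠(n_0, n_1) = 58.32°
δ = |180° − 58.32°| = 121.68°
121.68° > 2α = 48.46°  →  invalid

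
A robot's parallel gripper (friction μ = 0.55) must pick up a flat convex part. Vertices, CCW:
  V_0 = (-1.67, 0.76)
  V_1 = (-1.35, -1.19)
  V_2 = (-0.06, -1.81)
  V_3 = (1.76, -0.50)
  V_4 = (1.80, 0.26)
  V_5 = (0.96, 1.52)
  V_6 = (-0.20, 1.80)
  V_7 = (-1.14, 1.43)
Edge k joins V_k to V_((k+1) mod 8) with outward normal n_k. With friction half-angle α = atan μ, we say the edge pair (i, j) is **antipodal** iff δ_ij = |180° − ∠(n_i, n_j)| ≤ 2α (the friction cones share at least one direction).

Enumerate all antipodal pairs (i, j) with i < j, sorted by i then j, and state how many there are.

count = 9; pairs: (0,3), (0,4), (1,4), (1,5), (1,6), (2,5), (2,6), (2,7), (3,7)

α = atan 0.55 = 28.81°;  2α = 57.62°
n_0 = (-0.9868, -0.1619)
n_1 = (-0.4332, -0.9013)
n_2 = (+0.5842, -0.8116)
n_3 = (+0.9986, -0.0526)
n_4 = (+0.8321, +0.5547)
n_5 = (+0.2346, +0.9721)
n_6 = (-0.3663, +0.9305)
n_7 = (-0.7843, +0.6204)
  (0,1): δ = 124.99°  ·
  (0,2): δ = 63.57°  ·
  (0,3): δ = 12.33°  ✓
  (0,4): δ = 24.37°  ✓
  (0,5): δ = 67.11°  ·
  (0,6): δ = 102.17°  ·
  (0,7): δ = 132.34°  ·
  (1,2): δ = 118.58°  ·
  (1,3): δ = 67.34°  ·
  (1,4): δ = 30.64°  ✓
  (1,5): δ = 12.10°  ✓
  (1,6): δ = 47.16°  ✓
  (1,7): δ = 77.32°  ·
  (2,3): δ = 128.76°  ·
  (2,4): δ = 92.06°  ·
  (2,5): δ = 49.32°  ✓
  (2,6): δ = 14.26°  ✓
  (2,7): δ = 15.91°  ✓
  (3,4): δ = 143.30°  ·
  (3,5): δ = 100.56°  ·
  (3,6): δ = 65.50°  ·
  (3,7): δ = 35.33°  ✓
  (4,5): δ = 137.26°  ·
  (4,6): δ = 102.20°  ·
  (4,7): δ = 72.04°  ·
  (5,6): δ = 144.94°  ·
  (5,7): δ = 114.78°  ·
  (6,7): δ = 149.83°  ·
antipodal pairs: 9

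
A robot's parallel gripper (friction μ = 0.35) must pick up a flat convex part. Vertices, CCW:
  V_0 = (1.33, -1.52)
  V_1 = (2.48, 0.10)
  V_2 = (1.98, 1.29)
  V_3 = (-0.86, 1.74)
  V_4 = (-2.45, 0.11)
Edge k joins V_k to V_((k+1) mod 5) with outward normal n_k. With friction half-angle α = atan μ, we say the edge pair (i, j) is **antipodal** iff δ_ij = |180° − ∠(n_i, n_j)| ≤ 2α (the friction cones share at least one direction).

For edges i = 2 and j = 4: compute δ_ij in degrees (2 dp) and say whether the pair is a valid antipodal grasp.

α = atan 0.35 = 19.29°;  2α = 38.58°
edge 2: e_2 = (-2.84, +0.45);  n_2 = (+0.1565, +0.9877)
edge 4: e_4 = (+3.78, -1.63);  n_4 = (-0.3960, -0.9183)
∠(n_2, n_4) = 165.68°
δ = |180° − 165.68°| = 14.32°
14.32° ≤ 2α = 38.58°  →  valid

δ = 14.32°, valid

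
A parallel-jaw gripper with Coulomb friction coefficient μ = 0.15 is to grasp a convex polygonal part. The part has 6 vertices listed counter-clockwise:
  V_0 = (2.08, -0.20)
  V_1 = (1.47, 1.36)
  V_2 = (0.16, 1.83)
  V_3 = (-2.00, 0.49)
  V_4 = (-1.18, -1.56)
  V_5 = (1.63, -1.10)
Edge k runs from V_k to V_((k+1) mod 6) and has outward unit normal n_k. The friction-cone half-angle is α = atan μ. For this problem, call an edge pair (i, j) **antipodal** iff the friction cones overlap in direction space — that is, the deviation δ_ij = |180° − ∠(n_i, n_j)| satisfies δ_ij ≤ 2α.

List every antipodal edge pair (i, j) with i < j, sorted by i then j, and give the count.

count = 1; pairs: (0,3)

α = atan 0.15 = 8.53°;  2α = 17.06°
n_0 = (+0.9313, +0.3642)
n_1 = (+0.3377, +0.9413)
n_2 = (-0.5272, +0.8498)
n_3 = (-0.9285, -0.3714)
n_4 = (+0.1616, -0.9869)
n_5 = (+0.8944, -0.4472)
  (0,1): δ = 131.09°  ·
  (0,2): δ = 79.54°  ·
  (0,3): δ = 0.44°  ✓
  (0,4): δ = 77.94°  ·
  (0,5): δ = 132.08°  ·
  (1,2): δ = 128.45°  ·
  (1,3): δ = 48.46°  ·
  (1,4): δ = 29.03°  ·
  (1,5): δ = 83.17°  ·
  (2,3): δ = 100.01°  ·
  (2,4): δ = 22.52°  ·
  (2,5): δ = 31.62°  ·
  (3,4): δ = 102.50°  ·
  (3,5): δ = 48.37°  ·
  (4,5): δ = 125.86°  ·
antipodal pairs: 1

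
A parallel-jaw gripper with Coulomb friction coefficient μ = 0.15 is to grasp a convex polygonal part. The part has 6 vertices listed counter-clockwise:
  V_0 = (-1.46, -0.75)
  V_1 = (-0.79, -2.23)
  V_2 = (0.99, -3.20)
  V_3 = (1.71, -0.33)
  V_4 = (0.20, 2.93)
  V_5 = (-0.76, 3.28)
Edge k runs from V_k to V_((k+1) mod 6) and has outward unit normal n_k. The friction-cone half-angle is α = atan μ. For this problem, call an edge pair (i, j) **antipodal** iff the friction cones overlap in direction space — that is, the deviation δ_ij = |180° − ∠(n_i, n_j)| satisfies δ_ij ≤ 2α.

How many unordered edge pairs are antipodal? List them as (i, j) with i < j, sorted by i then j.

count = 3; pairs: (0,3), (1,4), (2,5)

α = atan 0.15 = 8.53°;  2α = 17.06°
n_0 = (-0.9110, -0.4124)
n_1 = (-0.4785, -0.8781)
n_2 = (+0.9699, -0.2433)
n_3 = (+0.9074, +0.4203)
n_4 = (+0.3425, +0.9395)
n_5 = (-0.9852, +0.1711)
  (0,1): δ = 142.94°  ·
  (0,2): δ = 38.44°  ·
  (0,3): δ = 0.50°  ✓
  (0,4): δ = 45.61°  ·
  (0,5): δ = 145.79°  ·
  (1,2): δ = 75.50°  ·
  (1,3): δ = 36.56°  ·
  (1,4): δ = 8.56°  ✓
  (1,5): δ = 108.73°  ·
  (2,3): δ = 141.06°  ·
  (2,4): δ = 95.95°  ·
  (2,5): δ = 4.23°  ✓
  (3,4): δ = 134.88°  ·
  (3,5): δ = 34.71°  ·
  (4,5): δ = 79.82°  ·
antipodal pairs: 3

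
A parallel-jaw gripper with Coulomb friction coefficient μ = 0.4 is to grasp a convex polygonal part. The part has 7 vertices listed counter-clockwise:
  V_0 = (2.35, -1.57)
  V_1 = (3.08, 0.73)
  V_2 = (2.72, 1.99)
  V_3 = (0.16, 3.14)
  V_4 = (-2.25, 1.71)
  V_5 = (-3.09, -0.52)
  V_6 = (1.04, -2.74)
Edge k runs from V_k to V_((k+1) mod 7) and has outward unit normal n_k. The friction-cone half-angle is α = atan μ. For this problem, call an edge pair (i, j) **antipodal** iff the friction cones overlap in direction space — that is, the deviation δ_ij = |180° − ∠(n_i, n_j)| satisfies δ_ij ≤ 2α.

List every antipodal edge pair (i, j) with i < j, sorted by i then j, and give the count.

α = atan 0.4 = 21.80°;  2α = 43.60°
n_0 = (+0.9531, -0.3025)
n_1 = (+0.9615, +0.2747)
n_2 = (+0.4098, +0.9122)
n_3 = (-0.5103, +0.8600)
n_4 = (-0.9358, +0.3525)
n_5 = (-0.4735, -0.8808)
n_6 = (+0.6661, -0.7458)
  (0,1): δ = 146.45°  ·
  (0,2): δ = 96.58°  ·
  (0,3): δ = 41.71°  ✓
  (0,4): δ = 3.03°  ✓
  (0,5): δ = 79.35°  ·
  (0,6): δ = 149.38°  ·
  (1,2): δ = 130.14°  ·
  (1,3): δ = 75.26°  ·
  (1,4): δ = 36.59°  ✓
  (1,5): δ = 45.80°  ·
  (1,6): δ = 115.82°  ·
  (2,3): δ = 125.13°  ·
  (2,4): δ = 86.45°  ·
  (2,5): δ = 4.07°  ✓
  (2,6): δ = 65.96°  ·
  (3,4): δ = 141.32°  ·
  (3,5): δ = 58.94°  ·
  (3,6): δ = 11.09°  ✓
  (4,5): δ = 97.62°  ·
  (4,6): δ = 27.59°  ✓
  (5,6): δ = 109.97°  ·
antipodal pairs: 6

count = 6; pairs: (0,3), (0,4), (1,4), (2,5), (3,6), (4,6)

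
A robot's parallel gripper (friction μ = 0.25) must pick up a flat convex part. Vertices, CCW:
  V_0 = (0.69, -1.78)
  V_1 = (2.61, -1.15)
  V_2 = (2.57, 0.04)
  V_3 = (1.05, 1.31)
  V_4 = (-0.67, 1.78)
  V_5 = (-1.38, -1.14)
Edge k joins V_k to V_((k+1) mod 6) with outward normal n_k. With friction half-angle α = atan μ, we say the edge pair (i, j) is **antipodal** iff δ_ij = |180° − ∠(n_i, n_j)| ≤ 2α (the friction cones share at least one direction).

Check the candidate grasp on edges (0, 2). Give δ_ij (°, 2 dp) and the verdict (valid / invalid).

α = atan 0.25 = 14.04°;  2α = 28.07°
edge 0: e_0 = (+1.92, +0.63);  n_0 = (+0.3118, -0.9502)
edge 2: e_2 = (-1.52, +1.27);  n_2 = (+0.6412, +0.7674)
∠(n_0, n_2) = 121.95°
δ = |180° − 121.95°| = 58.05°
58.05° > 2α = 28.07°  →  invalid

δ = 58.05°, invalid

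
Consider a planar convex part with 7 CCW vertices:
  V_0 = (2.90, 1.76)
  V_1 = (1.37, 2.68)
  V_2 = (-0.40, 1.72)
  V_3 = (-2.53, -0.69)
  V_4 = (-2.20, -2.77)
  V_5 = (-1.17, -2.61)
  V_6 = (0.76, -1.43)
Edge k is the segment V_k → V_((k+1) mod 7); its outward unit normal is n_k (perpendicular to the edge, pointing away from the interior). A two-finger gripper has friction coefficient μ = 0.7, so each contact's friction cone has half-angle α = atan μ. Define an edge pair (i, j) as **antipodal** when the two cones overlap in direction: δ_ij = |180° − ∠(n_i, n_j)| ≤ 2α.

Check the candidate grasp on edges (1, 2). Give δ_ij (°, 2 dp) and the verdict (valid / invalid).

δ = 159.95°, invalid

α = atan 0.7 = 34.99°;  2α = 69.98°
edge 1: e_1 = (-1.77, -0.96);  n_1 = (-0.4768, +0.8790)
edge 2: e_2 = (-2.13, -2.41);  n_2 = (-0.7493, +0.6622)
∠(n_1, n_2) = 20.05°
δ = |180° − 20.05°| = 159.95°
159.95° > 2α = 69.98°  →  invalid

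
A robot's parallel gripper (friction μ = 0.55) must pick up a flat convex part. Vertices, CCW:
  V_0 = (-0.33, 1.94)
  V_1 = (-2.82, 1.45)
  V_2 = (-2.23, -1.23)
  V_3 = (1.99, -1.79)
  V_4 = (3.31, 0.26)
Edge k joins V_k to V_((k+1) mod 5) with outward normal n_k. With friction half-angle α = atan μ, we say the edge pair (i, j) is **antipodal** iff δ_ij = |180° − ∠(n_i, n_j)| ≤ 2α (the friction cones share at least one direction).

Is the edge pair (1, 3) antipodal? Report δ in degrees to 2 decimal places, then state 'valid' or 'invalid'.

δ = 45.19°, valid

α = atan 0.55 = 28.81°;  2α = 57.62°
edge 1: e_1 = (+0.59, -2.68);  n_1 = (-0.9766, -0.2150)
edge 3: e_3 = (+1.32, +2.05);  n_3 = (+0.8408, -0.5414)
∠(n_1, n_3) = 134.81°
δ = |180° − 134.81°| = 45.19°
45.19° ≤ 2α = 57.62°  →  valid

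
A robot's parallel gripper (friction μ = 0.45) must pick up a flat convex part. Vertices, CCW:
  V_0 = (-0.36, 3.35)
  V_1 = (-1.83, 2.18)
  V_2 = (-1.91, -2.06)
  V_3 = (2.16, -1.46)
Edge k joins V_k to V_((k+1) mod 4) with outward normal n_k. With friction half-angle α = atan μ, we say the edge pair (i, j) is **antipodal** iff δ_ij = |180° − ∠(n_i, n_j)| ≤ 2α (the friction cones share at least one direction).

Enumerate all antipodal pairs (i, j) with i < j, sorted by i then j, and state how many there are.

α = atan 0.45 = 24.23°;  2α = 48.46°
n_0 = (-0.6227, +0.7824)
n_1 = (-0.9998, +0.0189)
n_2 = (+0.1458, -0.9893)
n_3 = (+0.8858, +0.4641)
  (0,1): δ = 129.60°  ·
  (0,2): δ = 30.13°  ✓
  (0,3): δ = 79.13°  ·
  (1,2): δ = 80.53°  ·
  (1,3): δ = 28.73°  ✓
  (2,3): δ = 70.74°  ·
antipodal pairs: 2

count = 2; pairs: (0,2), (1,3)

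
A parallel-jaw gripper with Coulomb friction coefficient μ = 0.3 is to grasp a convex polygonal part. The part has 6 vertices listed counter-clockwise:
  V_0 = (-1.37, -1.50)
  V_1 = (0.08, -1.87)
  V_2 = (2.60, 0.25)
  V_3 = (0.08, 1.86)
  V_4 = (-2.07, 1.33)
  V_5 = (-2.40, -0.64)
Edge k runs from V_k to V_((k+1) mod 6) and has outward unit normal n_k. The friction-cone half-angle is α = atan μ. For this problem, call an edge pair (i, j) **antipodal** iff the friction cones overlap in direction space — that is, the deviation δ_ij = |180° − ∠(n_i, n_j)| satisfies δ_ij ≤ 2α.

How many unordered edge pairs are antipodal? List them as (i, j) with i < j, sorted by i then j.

count = 4; pairs: (0,2), (0,3), (1,3), (2,5)

α = atan 0.3 = 16.70°;  2α = 33.40°
n_0 = (-0.2472, -0.9690)
n_1 = (+0.6438, -0.7652)
n_2 = (+0.5384, +0.8427)
n_3 = (-0.2393, +0.9709)
n_4 = (-0.9863, +0.1652)
n_5 = (-0.6409, -0.7676)
  (0,1): δ = 125.61°  ·
  (0,2): δ = 18.26°  ✓
  (0,3): δ = 28.16°  ✓
  (0,4): δ = 94.81°  ·
  (0,5): δ = 154.45°  ·
  (1,2): δ = 72.65°  ·
  (1,3): δ = 26.22°  ✓
  (1,4): δ = 40.42°  ·
  (1,5): δ = 100.07°  ·
  (2,3): δ = 133.58°  ·
  (2,4): δ = 66.94°  ·
  (2,5): δ = 7.29°  ✓
  (3,4): δ = 113.36°  ·
  (3,5): δ = 53.71°  ·
  (4,5): δ = 120.35°  ·
antipodal pairs: 4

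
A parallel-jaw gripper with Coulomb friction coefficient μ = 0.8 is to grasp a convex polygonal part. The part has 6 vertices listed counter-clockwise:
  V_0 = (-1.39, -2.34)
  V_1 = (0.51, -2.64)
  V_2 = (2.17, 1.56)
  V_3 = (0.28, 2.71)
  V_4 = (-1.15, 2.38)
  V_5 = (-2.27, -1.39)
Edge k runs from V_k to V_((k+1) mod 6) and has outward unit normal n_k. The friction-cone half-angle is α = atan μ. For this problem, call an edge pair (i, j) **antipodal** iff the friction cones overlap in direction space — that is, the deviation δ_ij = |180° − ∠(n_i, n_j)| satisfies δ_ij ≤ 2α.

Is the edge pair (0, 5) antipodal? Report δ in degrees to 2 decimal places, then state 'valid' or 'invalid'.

α = atan 0.8 = 38.66°;  2α = 77.32°
edge 0: e_0 = (+1.90, -0.30);  n_0 = (-0.1560, -0.9878)
edge 5: e_5 = (+0.88, -0.95);  n_5 = (-0.7336, -0.6796)
∠(n_0, n_5) = 38.22°
δ = |180° − 38.22°| = 141.78°
141.78° > 2α = 77.32°  →  invalid

δ = 141.78°, invalid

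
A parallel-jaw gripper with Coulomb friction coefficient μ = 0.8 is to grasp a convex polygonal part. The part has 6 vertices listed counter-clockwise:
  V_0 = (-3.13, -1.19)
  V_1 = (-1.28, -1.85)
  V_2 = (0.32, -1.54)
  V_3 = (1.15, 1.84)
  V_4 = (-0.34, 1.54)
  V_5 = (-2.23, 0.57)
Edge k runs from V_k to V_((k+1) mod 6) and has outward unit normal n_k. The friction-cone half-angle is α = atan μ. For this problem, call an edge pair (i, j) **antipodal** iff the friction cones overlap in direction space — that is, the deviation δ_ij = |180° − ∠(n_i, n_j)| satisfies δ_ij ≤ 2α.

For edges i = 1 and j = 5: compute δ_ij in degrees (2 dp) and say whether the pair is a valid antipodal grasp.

δ = 51.95°, valid

α = atan 0.8 = 38.66°;  2α = 77.32°
edge 1: e_1 = (+1.60, +0.31);  n_1 = (+0.1902, -0.9817)
edge 5: e_5 = (-0.90, -1.76);  n_5 = (-0.8903, +0.4553)
∠(n_1, n_5) = 128.05°
δ = |180° − 128.05°| = 51.95°
51.95° ≤ 2α = 77.32°  →  valid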